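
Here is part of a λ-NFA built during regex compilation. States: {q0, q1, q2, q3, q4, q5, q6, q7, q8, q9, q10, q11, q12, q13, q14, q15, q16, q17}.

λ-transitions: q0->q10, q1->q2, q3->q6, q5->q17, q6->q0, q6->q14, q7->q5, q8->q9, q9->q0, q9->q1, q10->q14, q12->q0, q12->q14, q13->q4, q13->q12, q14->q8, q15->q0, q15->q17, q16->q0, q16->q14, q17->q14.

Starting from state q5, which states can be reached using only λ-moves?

{q0, q1, q2, q5, q8, q9, q10, q14, q17}

Start with {q5}.
From q5 via λ: add q17.
From q17 via λ: add q14.
From q14 via λ: add q8.
From q8 via λ: add q9.
From q9 via λ: add q0, q1.
From q0 via λ: add q10.
From q1 via λ: add q2.
No new states can be added; the closed set is {q0, q1, q2, q5, q8, q9, q10, q14, q17}.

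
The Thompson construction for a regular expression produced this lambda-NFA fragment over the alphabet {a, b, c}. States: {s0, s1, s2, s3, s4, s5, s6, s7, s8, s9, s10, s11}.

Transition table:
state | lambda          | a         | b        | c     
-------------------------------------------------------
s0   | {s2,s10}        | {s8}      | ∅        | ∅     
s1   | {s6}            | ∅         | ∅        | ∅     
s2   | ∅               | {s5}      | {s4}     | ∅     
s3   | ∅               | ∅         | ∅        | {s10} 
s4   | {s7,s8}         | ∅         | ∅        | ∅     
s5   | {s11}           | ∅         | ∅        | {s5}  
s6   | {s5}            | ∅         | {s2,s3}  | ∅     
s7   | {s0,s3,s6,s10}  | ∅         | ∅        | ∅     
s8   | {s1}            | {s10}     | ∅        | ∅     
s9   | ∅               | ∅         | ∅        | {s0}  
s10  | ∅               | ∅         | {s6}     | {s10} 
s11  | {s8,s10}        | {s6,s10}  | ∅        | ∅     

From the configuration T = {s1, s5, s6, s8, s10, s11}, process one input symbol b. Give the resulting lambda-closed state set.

s6 on b → {s2, s3}.
s10 on b → {s6}.
No b-transition from s1, s5, s8, s11.
Union after reading b: {s2, s3, s6}.
Now take the lambda-closure:
From s6 via lambda: add s5.
From s5 via lambda: add s11.
From s11 via lambda: add s8, s10.
From s8 via lambda: add s1.
No new states can be added; the closed set is {s1, s2, s3, s5, s6, s8, s10, s11}.

{s1, s2, s3, s5, s6, s8, s10, s11}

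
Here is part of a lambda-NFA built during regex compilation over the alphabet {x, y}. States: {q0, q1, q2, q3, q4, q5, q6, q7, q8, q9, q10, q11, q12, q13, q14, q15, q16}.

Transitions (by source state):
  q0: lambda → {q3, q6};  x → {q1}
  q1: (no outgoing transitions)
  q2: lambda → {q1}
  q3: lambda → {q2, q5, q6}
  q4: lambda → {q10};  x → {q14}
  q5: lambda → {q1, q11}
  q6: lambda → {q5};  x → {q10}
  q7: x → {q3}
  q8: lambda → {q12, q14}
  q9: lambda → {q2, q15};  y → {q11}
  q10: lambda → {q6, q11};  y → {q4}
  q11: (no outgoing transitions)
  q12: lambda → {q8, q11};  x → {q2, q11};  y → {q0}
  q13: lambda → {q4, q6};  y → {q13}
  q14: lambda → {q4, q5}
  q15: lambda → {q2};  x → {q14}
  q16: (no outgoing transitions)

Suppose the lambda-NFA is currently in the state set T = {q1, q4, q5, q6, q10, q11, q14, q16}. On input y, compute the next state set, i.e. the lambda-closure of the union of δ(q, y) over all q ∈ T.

{q1, q4, q5, q6, q10, q11}

q10 on y → {q4}.
No y-transition from q1, q4, q5, q6, q11, q14, q16.
Union after reading y: {q4}.
Now take the lambda-closure:
From q4 via lambda: add q10.
From q10 via lambda: add q6, q11.
From q6 via lambda: add q5.
From q5 via lambda: add q1.
No new states can be added; the closed set is {q1, q4, q5, q6, q10, q11}.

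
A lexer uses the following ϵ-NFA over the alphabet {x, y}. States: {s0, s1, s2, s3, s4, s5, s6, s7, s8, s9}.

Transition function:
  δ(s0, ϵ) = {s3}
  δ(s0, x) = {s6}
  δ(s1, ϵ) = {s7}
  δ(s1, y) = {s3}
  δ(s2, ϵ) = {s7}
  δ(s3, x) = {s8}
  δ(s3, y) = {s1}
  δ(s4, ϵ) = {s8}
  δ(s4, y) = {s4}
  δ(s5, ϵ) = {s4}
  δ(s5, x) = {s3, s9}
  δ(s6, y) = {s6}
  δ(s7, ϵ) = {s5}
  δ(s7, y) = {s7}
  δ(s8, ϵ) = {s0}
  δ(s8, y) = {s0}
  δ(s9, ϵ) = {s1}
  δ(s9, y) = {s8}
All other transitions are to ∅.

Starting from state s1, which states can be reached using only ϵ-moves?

{s0, s1, s3, s4, s5, s7, s8}

Start with {s1}.
From s1 via ϵ: add s7.
From s7 via ϵ: add s5.
From s5 via ϵ: add s4.
From s4 via ϵ: add s8.
From s8 via ϵ: add s0.
From s0 via ϵ: add s3.
No new states can be added; the closed set is {s0, s1, s3, s4, s5, s7, s8}.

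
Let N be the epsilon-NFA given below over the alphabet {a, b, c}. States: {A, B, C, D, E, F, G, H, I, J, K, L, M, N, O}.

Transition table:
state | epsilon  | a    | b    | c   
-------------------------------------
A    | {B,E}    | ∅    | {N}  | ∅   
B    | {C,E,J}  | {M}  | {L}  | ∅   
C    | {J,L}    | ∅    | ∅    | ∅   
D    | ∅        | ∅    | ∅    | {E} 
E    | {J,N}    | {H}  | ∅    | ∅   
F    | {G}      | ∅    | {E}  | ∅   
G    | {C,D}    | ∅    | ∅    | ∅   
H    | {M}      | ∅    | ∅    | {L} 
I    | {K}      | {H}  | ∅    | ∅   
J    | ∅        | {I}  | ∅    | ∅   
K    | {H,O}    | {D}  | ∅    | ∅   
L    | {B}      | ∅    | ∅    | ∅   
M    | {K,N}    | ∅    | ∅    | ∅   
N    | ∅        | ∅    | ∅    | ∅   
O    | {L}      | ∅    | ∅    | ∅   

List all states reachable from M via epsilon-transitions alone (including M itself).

Start with {M}.
From M via epsilon: add K, N.
From K via epsilon: add H, O.
From O via epsilon: add L.
From L via epsilon: add B.
From B via epsilon: add C, E, J.
No new states can be added; the closed set is {B, C, E, H, J, K, L, M, N, O}.

{B, C, E, H, J, K, L, M, N, O}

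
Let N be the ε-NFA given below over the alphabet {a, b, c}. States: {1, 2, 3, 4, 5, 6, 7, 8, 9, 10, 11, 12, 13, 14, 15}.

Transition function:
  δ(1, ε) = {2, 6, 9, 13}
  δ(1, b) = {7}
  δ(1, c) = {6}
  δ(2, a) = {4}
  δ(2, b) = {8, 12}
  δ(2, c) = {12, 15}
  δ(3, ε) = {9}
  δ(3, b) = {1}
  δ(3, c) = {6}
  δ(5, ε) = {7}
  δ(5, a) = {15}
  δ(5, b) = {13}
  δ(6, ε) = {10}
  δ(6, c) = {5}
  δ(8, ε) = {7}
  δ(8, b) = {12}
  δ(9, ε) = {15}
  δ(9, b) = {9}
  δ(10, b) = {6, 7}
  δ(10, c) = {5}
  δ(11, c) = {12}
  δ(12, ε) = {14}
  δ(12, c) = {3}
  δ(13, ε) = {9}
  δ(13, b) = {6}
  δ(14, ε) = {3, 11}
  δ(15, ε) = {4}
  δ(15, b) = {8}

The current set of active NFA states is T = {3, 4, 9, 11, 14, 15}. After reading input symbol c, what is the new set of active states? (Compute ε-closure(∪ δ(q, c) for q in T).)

3 on c → {6}.
11 on c → {12}.
No c-transition from 4, 9, 14, 15.
Union after reading c: {6, 12}.
Now take the ε-closure:
From 6 via ε: add 10.
From 12 via ε: add 14.
From 14 via ε: add 3, 11.
From 3 via ε: add 9.
From 9 via ε: add 15.
From 15 via ε: add 4.
No new states can be added; the closed set is {3, 4, 6, 9, 10, 11, 12, 14, 15}.

{3, 4, 6, 9, 10, 11, 12, 14, 15}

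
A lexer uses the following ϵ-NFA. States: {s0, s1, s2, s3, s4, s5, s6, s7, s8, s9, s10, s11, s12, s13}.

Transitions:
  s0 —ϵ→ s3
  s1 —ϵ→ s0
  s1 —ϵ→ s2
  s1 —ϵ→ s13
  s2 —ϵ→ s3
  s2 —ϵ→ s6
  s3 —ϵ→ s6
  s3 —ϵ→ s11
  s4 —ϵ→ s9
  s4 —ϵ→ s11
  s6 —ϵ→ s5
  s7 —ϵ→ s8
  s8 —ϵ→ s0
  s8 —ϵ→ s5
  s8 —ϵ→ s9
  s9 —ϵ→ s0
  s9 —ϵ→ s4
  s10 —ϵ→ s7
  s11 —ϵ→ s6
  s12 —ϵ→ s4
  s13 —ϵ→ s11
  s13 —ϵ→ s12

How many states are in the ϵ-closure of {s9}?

Start with {s9}.
From s9 via ϵ: add s0, s4.
From s0 via ϵ: add s3.
From s4 via ϵ: add s11.
From s3 via ϵ: add s6.
From s6 via ϵ: add s5.
ϵ-closure = {s0, s3, s4, s5, s6, s9, s11}, which has 7 states.

7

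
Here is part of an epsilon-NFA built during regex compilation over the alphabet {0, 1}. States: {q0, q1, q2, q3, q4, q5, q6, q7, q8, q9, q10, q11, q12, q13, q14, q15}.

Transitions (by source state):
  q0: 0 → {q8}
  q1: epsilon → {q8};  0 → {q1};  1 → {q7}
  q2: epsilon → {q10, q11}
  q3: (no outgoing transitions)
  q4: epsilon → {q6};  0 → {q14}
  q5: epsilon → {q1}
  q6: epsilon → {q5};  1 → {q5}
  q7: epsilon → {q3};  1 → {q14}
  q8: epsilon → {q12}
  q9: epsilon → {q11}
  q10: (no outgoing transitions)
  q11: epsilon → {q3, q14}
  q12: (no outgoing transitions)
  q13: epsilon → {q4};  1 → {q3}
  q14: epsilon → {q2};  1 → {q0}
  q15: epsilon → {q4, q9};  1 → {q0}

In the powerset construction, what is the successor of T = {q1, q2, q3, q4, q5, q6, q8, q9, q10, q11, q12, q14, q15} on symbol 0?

q1 on 0 → {q1}.
q4 on 0 → {q14}.
No 0-transition from q2, q3, q5, q6, q8, q9, q10, q11, q12, q14, q15.
Union after reading 0: {q1, q14}.
Now take the epsilon-closure:
From q1 via epsilon: add q8.
From q14 via epsilon: add q2.
From q2 via epsilon: add q10, q11.
From q8 via epsilon: add q12.
From q11 via epsilon: add q3.
No new states can be added; the closed set is {q1, q2, q3, q8, q10, q11, q12, q14}.

{q1, q2, q3, q8, q10, q11, q12, q14}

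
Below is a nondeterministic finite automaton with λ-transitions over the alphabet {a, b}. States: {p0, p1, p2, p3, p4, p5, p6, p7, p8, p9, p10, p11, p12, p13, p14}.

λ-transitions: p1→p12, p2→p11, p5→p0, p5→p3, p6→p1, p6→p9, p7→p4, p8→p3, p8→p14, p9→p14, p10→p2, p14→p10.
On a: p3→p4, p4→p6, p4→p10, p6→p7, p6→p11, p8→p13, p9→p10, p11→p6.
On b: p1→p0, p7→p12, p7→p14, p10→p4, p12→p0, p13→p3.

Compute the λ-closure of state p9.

Start with {p9}.
From p9 via λ: add p14.
From p14 via λ: add p10.
From p10 via λ: add p2.
From p2 via λ: add p11.
No new states can be added; the closed set is {p2, p9, p10, p11, p14}.

{p2, p9, p10, p11, p14}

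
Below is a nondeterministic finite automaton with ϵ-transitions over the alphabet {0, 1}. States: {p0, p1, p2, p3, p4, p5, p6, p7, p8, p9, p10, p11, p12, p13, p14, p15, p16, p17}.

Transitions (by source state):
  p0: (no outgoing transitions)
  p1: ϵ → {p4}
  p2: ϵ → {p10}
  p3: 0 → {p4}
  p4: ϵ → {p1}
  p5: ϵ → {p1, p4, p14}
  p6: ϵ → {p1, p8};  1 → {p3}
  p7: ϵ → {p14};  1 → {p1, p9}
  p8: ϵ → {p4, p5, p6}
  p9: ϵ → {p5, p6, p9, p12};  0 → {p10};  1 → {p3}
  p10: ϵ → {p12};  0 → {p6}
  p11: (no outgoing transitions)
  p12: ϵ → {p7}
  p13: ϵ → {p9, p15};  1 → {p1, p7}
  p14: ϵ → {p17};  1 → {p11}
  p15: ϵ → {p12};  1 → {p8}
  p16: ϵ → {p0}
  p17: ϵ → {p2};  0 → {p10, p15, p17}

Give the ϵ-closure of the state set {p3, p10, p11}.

{p2, p3, p7, p10, p11, p12, p14, p17}

Start with {p3, p10, p11}.
From p10 via ϵ: add p12.
From p12 via ϵ: add p7.
From p7 via ϵ: add p14.
From p14 via ϵ: add p17.
From p17 via ϵ: add p2.
No new states can be added; the closed set is {p2, p3, p7, p10, p11, p12, p14, p17}.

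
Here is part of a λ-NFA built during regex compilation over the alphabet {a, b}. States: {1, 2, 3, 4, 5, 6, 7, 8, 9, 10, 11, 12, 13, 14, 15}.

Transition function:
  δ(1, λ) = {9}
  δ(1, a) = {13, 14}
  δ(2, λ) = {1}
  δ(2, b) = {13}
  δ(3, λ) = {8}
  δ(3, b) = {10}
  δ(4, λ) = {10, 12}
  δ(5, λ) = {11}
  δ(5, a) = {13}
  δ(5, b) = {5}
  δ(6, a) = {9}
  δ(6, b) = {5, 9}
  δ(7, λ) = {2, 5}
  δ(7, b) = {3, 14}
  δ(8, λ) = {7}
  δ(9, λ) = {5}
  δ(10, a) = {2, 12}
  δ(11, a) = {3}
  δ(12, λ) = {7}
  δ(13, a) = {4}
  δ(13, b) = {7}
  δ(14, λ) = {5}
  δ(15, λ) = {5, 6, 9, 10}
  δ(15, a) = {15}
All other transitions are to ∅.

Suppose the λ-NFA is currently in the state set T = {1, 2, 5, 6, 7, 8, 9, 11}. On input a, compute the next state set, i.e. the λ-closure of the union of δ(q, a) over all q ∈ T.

{1, 2, 3, 5, 7, 8, 9, 11, 13, 14}

1 on a → {13, 14}.
5 on a → {13}.
6 on a → {9}.
11 on a → {3}.
No a-transition from 2, 7, 8, 9.
Union after reading a: {3, 9, 13, 14}.
Now take the λ-closure:
From 3 via λ: add 8.
From 9 via λ: add 5.
From 5 via λ: add 11.
From 8 via λ: add 7.
From 7 via λ: add 2.
From 2 via λ: add 1.
No new states can be added; the closed set is {1, 2, 3, 5, 7, 8, 9, 11, 13, 14}.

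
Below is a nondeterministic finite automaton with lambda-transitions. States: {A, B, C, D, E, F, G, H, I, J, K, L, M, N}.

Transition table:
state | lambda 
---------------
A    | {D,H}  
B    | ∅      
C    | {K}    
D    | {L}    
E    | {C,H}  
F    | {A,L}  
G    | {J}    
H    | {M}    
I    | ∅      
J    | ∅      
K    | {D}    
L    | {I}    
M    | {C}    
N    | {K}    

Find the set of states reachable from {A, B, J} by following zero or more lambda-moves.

{A, B, C, D, H, I, J, K, L, M}

Start with {A, B, J}.
From A via lambda: add D, H.
From D via lambda: add L.
From H via lambda: add M.
From L via lambda: add I.
From M via lambda: add C.
From C via lambda: add K.
No new states can be added; the closed set is {A, B, C, D, H, I, J, K, L, M}.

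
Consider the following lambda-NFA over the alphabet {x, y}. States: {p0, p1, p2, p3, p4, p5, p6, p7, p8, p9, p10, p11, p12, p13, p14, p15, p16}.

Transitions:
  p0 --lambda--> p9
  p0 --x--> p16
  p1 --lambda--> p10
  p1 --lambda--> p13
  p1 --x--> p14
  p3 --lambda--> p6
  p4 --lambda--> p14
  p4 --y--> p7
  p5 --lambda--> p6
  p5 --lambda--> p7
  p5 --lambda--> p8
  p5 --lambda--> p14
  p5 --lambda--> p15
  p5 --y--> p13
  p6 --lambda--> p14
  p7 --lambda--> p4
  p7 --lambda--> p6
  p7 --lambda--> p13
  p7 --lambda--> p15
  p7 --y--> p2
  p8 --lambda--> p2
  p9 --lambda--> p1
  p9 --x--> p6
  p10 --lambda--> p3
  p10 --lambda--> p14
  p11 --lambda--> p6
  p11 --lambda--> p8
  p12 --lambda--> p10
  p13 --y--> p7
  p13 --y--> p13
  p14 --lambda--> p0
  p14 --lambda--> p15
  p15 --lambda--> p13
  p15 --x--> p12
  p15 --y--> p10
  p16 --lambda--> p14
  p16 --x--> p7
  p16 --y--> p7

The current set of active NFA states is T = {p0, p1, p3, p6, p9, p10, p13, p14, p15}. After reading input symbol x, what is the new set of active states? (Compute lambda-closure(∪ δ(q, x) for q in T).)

{p0, p1, p3, p6, p9, p10, p12, p13, p14, p15, p16}

p0 on x → {p16}.
p1 on x → {p14}.
p9 on x → {p6}.
p15 on x → {p12}.
No x-transition from p3, p6, p10, p13, p14.
Union after reading x: {p6, p12, p14, p16}.
Now take the lambda-closure:
From p12 via lambda: add p10.
From p14 via lambda: add p0, p15.
From p0 via lambda: add p9.
From p10 via lambda: add p3.
From p15 via lambda: add p13.
From p9 via lambda: add p1.
No new states can be added; the closed set is {p0, p1, p3, p6, p9, p10, p12, p13, p14, p15, p16}.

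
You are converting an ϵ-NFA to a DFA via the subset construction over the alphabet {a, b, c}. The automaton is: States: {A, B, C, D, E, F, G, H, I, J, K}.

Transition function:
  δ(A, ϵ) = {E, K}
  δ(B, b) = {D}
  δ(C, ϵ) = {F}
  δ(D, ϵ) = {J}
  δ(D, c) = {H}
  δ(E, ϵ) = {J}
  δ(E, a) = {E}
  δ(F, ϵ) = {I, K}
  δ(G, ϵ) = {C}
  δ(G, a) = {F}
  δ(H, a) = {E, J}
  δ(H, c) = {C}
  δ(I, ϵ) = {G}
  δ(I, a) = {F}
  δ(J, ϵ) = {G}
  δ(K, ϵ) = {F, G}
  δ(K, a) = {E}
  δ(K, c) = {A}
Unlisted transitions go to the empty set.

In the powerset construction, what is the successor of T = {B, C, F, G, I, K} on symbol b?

{C, D, F, G, I, J, K}

B on b → {D}.
No b-transition from C, F, G, I, K.
Union after reading b: {D}.
Now take the ϵ-closure:
From D via ϵ: add J.
From J via ϵ: add G.
From G via ϵ: add C.
From C via ϵ: add F.
From F via ϵ: add I, K.
No new states can be added; the closed set is {C, D, F, G, I, J, K}.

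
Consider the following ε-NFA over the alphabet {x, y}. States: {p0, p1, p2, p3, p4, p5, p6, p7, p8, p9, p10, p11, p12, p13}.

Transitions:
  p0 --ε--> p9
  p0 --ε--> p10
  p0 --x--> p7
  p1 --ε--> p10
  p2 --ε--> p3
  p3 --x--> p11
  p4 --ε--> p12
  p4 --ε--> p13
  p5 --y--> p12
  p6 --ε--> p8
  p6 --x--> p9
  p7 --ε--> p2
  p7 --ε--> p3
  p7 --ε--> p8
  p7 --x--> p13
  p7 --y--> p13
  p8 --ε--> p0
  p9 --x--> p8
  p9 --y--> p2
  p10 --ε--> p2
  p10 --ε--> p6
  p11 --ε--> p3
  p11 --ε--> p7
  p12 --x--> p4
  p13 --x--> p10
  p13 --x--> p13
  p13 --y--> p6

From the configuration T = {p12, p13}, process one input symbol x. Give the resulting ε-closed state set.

{p0, p2, p3, p4, p6, p8, p9, p10, p12, p13}

p12 on x → {p4}.
p13 on x → {p10, p13}.
Union after reading x: {p4, p10, p13}.
Now take the ε-closure:
From p4 via ε: add p12.
From p10 via ε: add p2, p6.
From p2 via ε: add p3.
From p6 via ε: add p8.
From p8 via ε: add p0.
From p0 via ε: add p9.
No new states can be added; the closed set is {p0, p2, p3, p4, p6, p8, p9, p10, p12, p13}.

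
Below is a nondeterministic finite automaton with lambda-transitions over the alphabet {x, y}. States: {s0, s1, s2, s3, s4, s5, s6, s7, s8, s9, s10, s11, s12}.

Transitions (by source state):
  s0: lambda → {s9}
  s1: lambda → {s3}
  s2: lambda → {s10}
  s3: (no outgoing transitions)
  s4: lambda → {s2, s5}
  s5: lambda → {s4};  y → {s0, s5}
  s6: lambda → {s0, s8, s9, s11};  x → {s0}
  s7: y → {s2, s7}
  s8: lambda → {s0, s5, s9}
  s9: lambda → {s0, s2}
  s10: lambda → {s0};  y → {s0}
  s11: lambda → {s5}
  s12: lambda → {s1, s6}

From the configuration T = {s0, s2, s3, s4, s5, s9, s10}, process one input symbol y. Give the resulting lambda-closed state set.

{s0, s2, s4, s5, s9, s10}

s5 on y → {s0, s5}.
s10 on y → {s0}.
No y-transition from s0, s2, s3, s4, s9.
Union after reading y: {s0, s5}.
Now take the lambda-closure:
From s0 via lambda: add s9.
From s5 via lambda: add s4.
From s4 via lambda: add s2.
From s2 via lambda: add s10.
No new states can be added; the closed set is {s0, s2, s4, s5, s9, s10}.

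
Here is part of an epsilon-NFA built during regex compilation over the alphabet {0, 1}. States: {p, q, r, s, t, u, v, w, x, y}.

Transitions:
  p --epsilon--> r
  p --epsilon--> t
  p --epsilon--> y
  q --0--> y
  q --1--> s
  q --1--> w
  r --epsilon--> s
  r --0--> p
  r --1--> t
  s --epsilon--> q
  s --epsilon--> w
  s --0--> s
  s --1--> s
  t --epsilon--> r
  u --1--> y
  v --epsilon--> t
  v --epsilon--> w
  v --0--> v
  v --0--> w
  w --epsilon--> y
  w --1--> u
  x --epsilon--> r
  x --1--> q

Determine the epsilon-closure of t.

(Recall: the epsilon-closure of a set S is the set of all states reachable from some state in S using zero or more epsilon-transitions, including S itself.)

{q, r, s, t, w, y}

Start with {t}.
From t via epsilon: add r.
From r via epsilon: add s.
From s via epsilon: add q, w.
From w via epsilon: add y.
No new states can be added; the closed set is {q, r, s, t, w, y}.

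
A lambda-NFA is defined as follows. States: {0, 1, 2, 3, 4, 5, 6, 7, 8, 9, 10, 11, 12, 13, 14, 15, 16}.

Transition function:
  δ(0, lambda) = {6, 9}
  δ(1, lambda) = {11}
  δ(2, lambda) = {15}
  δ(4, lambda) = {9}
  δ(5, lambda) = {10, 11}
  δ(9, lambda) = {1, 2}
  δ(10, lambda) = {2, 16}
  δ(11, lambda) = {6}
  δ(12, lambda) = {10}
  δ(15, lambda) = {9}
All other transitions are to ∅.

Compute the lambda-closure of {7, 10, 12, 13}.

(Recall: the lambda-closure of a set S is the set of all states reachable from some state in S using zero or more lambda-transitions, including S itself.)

Start with {7, 10, 12, 13}.
From 10 via lambda: add 2, 16.
From 2 via lambda: add 15.
From 15 via lambda: add 9.
From 9 via lambda: add 1.
From 1 via lambda: add 11.
From 11 via lambda: add 6.
No new states can be added; the closed set is {1, 2, 6, 7, 9, 10, 11, 12, 13, 15, 16}.

{1, 2, 6, 7, 9, 10, 11, 12, 13, 15, 16}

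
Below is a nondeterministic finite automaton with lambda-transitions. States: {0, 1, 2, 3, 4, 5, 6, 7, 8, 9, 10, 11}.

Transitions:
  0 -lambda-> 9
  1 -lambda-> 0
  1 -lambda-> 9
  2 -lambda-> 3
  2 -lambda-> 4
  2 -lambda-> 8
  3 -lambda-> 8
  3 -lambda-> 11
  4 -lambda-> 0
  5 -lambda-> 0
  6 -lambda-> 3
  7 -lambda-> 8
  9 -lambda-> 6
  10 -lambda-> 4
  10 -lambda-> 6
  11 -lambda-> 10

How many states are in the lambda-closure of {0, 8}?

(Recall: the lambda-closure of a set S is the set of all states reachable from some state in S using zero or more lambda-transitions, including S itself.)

Start with {0, 8}.
From 0 via lambda: add 9.
From 9 via lambda: add 6.
From 6 via lambda: add 3.
From 3 via lambda: add 11.
From 11 via lambda: add 10.
From 10 via lambda: add 4.
lambda-closure = {0, 3, 4, 6, 8, 9, 10, 11}, which has 8 states.

8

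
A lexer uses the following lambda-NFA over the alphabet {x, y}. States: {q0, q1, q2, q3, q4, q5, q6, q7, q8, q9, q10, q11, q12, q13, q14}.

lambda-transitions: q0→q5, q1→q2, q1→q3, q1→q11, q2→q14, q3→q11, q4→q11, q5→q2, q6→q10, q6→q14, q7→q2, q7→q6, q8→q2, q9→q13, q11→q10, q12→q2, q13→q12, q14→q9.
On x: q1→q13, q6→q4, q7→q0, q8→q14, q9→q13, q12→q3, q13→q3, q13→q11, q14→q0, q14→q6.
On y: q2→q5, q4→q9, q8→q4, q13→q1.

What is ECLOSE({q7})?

{q2, q6, q7, q9, q10, q12, q13, q14}

Start with {q7}.
From q7 via lambda: add q2, q6.
From q2 via lambda: add q14.
From q6 via lambda: add q10.
From q14 via lambda: add q9.
From q9 via lambda: add q13.
From q13 via lambda: add q12.
No new states can be added; the closed set is {q2, q6, q7, q9, q10, q12, q13, q14}.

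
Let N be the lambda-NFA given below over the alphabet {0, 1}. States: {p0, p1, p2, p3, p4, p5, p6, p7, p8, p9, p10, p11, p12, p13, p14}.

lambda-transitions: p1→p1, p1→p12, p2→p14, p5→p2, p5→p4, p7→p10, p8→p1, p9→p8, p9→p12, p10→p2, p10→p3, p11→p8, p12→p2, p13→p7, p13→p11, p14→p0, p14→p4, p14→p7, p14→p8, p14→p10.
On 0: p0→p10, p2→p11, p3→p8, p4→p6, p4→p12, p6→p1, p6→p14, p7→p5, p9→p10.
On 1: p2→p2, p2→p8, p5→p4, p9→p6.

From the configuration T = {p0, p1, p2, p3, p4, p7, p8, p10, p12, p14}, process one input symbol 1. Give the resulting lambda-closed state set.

p2 on 1 → {p2, p8}.
No 1-transition from p0, p1, p3, p4, p7, p8, p10, p12, p14.
Union after reading 1: {p2, p8}.
Now take the lambda-closure:
From p2 via lambda: add p14.
From p8 via lambda: add p1.
From p1 via lambda: add p12.
From p14 via lambda: add p0, p4, p7, p10.
From p10 via lambda: add p3.
No new states can be added; the closed set is {p0, p1, p2, p3, p4, p7, p8, p10, p12, p14}.

{p0, p1, p2, p3, p4, p7, p8, p10, p12, p14}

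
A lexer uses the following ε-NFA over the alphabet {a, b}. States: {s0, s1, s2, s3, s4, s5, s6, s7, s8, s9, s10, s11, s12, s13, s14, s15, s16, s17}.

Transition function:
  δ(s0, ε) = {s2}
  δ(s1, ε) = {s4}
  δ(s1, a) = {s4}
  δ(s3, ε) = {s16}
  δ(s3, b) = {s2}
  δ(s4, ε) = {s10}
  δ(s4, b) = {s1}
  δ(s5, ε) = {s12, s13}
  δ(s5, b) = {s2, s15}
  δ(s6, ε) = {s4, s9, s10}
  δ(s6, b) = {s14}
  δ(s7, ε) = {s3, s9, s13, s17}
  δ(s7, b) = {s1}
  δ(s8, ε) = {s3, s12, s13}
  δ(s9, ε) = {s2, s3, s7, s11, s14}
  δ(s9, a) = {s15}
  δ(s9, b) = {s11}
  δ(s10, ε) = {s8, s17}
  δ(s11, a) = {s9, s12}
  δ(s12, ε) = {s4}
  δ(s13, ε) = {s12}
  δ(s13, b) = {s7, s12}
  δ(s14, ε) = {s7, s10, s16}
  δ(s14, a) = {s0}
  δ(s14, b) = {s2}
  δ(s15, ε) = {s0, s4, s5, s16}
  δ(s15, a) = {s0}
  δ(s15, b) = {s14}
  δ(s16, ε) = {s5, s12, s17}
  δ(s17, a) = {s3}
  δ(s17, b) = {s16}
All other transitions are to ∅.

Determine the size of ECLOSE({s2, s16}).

Start with {s2, s16}.
From s16 via ε: add s5, s12, s17.
From s5 via ε: add s13.
From s12 via ε: add s4.
From s4 via ε: add s10.
From s10 via ε: add s8.
From s8 via ε: add s3.
ε-closure = {s2, s3, s4, s5, s8, s10, s12, s13, s16, s17}, which has 10 states.

10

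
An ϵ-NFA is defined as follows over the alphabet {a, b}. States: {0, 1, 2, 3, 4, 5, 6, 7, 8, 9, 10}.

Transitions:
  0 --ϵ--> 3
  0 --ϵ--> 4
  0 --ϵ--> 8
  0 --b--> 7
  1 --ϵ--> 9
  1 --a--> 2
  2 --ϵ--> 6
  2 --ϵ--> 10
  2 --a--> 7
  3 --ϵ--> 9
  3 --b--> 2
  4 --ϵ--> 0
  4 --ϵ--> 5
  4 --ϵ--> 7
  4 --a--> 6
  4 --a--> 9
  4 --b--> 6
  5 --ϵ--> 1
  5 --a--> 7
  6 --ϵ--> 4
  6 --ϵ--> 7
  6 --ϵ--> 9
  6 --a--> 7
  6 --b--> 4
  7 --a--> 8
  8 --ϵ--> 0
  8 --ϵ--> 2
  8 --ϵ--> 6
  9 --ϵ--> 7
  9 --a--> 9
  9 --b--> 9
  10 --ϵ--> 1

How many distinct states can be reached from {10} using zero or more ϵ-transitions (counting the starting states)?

4

Start with {10}.
From 10 via ϵ: add 1.
From 1 via ϵ: add 9.
From 9 via ϵ: add 7.
ϵ-closure = {1, 7, 9, 10}, which has 4 states.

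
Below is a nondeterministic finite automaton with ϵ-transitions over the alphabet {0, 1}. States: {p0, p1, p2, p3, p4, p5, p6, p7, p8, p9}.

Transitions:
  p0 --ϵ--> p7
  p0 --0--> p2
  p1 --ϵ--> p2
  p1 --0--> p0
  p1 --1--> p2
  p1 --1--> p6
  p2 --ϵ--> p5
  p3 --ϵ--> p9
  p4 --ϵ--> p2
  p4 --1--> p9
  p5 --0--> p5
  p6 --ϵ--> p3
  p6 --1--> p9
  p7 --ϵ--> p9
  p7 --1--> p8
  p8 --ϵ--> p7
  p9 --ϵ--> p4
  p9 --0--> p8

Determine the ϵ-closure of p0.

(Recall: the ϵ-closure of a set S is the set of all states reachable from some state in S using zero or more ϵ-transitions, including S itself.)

Start with {p0}.
From p0 via ϵ: add p7.
From p7 via ϵ: add p9.
From p9 via ϵ: add p4.
From p4 via ϵ: add p2.
From p2 via ϵ: add p5.
No new states can be added; the closed set is {p0, p2, p4, p5, p7, p9}.

{p0, p2, p4, p5, p7, p9}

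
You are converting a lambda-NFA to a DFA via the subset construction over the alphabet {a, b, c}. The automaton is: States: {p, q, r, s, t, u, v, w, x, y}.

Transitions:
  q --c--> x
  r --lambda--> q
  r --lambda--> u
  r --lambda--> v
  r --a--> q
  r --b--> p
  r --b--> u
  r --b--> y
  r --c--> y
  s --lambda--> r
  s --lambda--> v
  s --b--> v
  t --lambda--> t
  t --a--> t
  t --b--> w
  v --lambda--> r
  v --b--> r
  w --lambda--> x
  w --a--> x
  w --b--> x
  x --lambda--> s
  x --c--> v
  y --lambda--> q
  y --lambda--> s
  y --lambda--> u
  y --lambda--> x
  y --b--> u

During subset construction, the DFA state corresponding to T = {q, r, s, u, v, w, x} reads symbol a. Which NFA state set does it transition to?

r on a → {q}.
w on a → {x}.
No a-transition from q, s, u, v, x.
Union after reading a: {q, x}.
Now take the lambda-closure:
From x via lambda: add s.
From s via lambda: add r, v.
From r via lambda: add u.
No new states can be added; the closed set is {q, r, s, u, v, x}.

{q, r, s, u, v, x}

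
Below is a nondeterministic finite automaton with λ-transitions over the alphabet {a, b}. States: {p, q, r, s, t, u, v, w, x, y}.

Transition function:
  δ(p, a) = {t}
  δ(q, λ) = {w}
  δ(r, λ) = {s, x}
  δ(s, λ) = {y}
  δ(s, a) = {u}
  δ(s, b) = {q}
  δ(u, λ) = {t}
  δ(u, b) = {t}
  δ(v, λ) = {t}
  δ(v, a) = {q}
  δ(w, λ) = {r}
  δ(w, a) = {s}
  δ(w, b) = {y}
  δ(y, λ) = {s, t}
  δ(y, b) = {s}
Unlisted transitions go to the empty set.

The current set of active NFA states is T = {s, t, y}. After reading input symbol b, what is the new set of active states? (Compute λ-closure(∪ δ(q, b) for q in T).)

s on b → {q}.
y on b → {s}.
No b-transition from t.
Union after reading b: {q, s}.
Now take the λ-closure:
From q via λ: add w.
From s via λ: add y.
From w via λ: add r.
From y via λ: add t.
From r via λ: add x.
No new states can be added; the closed set is {q, r, s, t, w, x, y}.

{q, r, s, t, w, x, y}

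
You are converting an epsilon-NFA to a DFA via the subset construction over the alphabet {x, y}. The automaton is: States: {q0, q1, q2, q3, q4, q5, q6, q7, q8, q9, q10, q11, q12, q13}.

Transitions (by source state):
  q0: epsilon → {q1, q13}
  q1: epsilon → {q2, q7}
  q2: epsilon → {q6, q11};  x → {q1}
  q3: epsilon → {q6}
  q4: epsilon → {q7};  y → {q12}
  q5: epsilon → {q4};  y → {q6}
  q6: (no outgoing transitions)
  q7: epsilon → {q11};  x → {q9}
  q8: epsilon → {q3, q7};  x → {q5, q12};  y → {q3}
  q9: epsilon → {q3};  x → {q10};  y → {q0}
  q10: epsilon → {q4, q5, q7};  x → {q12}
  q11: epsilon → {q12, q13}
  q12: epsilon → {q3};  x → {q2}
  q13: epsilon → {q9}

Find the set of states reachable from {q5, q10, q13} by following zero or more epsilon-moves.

Start with {q5, q10, q13}.
From q5 via epsilon: add q4.
From q10 via epsilon: add q7.
From q13 via epsilon: add q9.
From q7 via epsilon: add q11.
From q9 via epsilon: add q3.
From q3 via epsilon: add q6.
From q11 via epsilon: add q12.
No new states can be added; the closed set is {q3, q4, q5, q6, q7, q9, q10, q11, q12, q13}.

{q3, q4, q5, q6, q7, q9, q10, q11, q12, q13}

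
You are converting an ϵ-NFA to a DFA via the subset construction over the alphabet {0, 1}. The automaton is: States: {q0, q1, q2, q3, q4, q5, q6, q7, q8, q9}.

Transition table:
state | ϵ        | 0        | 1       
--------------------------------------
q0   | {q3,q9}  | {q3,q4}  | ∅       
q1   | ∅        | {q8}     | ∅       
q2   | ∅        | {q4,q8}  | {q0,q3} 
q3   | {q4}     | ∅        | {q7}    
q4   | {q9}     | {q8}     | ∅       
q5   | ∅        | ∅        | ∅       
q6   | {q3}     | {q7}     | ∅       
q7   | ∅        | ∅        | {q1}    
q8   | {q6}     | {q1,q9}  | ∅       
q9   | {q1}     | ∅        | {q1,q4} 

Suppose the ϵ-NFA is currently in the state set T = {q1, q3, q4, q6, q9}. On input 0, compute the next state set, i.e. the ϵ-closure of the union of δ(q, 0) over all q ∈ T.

{q1, q3, q4, q6, q7, q8, q9}

q1 on 0 → {q8}.
q4 on 0 → {q8}.
q6 on 0 → {q7}.
No 0-transition from q3, q9.
Union after reading 0: {q7, q8}.
Now take the ϵ-closure:
From q8 via ϵ: add q6.
From q6 via ϵ: add q3.
From q3 via ϵ: add q4.
From q4 via ϵ: add q9.
From q9 via ϵ: add q1.
No new states can be added; the closed set is {q1, q3, q4, q6, q7, q8, q9}.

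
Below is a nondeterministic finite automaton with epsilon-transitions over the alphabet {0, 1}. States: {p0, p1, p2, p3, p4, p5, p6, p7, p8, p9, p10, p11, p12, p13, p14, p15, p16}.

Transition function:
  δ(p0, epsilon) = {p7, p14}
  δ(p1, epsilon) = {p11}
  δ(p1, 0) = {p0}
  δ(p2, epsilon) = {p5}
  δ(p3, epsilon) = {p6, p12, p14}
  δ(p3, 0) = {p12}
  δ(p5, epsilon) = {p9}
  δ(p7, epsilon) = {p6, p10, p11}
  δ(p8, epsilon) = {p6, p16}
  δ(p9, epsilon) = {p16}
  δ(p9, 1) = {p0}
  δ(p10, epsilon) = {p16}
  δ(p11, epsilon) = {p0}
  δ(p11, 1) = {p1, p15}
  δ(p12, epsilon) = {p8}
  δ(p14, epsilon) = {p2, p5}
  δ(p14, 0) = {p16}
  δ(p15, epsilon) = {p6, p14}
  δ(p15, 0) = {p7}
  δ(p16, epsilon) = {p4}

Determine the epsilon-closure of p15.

{p2, p4, p5, p6, p9, p14, p15, p16}

Start with {p15}.
From p15 via epsilon: add p6, p14.
From p14 via epsilon: add p2, p5.
From p5 via epsilon: add p9.
From p9 via epsilon: add p16.
From p16 via epsilon: add p4.
No new states can be added; the closed set is {p2, p4, p5, p6, p9, p14, p15, p16}.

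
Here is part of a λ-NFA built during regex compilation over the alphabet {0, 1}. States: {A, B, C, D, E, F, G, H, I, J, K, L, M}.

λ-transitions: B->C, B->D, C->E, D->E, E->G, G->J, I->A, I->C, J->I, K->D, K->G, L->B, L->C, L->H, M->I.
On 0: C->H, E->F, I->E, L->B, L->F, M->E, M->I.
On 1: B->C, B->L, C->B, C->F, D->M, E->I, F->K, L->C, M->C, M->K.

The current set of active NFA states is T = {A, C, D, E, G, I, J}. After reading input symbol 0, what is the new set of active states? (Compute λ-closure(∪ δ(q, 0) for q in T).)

{A, C, E, F, G, H, I, J}

C on 0 → {H}.
E on 0 → {F}.
I on 0 → {E}.
No 0-transition from A, D, G, J.
Union after reading 0: {E, F, H}.
Now take the λ-closure:
From E via λ: add G.
From G via λ: add J.
From J via λ: add I.
From I via λ: add A, C.
No new states can be added; the closed set is {A, C, E, F, G, H, I, J}.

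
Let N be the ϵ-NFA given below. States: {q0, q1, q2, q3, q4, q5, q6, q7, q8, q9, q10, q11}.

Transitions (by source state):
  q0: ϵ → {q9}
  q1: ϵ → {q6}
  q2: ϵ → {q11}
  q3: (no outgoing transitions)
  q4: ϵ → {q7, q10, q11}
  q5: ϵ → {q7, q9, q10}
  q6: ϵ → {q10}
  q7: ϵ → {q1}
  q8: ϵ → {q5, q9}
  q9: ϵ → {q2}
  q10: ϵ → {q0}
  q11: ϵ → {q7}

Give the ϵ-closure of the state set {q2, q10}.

{q0, q1, q2, q6, q7, q9, q10, q11}

Start with {q2, q10}.
From q2 via ϵ: add q11.
From q10 via ϵ: add q0.
From q0 via ϵ: add q9.
From q11 via ϵ: add q7.
From q7 via ϵ: add q1.
From q1 via ϵ: add q6.
No new states can be added; the closed set is {q0, q1, q2, q6, q7, q9, q10, q11}.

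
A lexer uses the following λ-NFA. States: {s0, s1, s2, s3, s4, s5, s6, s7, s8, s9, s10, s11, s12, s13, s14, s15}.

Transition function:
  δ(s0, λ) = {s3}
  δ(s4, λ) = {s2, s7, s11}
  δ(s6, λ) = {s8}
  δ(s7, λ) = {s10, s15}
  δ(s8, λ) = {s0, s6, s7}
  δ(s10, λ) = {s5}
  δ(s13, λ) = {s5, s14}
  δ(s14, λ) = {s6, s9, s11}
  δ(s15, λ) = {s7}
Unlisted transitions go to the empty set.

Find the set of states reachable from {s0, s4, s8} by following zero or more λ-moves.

Start with {s0, s4, s8}.
From s0 via λ: add s3.
From s4 via λ: add s2, s7, s11.
From s8 via λ: add s6.
From s7 via λ: add s10, s15.
From s10 via λ: add s5.
No new states can be added; the closed set is {s0, s2, s3, s4, s5, s6, s7, s8, s10, s11, s15}.

{s0, s2, s3, s4, s5, s6, s7, s8, s10, s11, s15}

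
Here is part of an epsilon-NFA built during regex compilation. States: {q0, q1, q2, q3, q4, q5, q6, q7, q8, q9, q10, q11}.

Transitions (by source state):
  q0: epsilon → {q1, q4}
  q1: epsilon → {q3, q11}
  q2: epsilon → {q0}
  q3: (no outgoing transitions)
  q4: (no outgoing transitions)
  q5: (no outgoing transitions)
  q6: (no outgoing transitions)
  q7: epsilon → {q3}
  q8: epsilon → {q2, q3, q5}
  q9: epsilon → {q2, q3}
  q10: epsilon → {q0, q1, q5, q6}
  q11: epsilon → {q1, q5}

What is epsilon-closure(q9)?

Start with {q9}.
From q9 via epsilon: add q2, q3.
From q2 via epsilon: add q0.
From q0 via epsilon: add q1, q4.
From q1 via epsilon: add q11.
From q11 via epsilon: add q5.
No new states can be added; the closed set is {q0, q1, q2, q3, q4, q5, q9, q11}.

{q0, q1, q2, q3, q4, q5, q9, q11}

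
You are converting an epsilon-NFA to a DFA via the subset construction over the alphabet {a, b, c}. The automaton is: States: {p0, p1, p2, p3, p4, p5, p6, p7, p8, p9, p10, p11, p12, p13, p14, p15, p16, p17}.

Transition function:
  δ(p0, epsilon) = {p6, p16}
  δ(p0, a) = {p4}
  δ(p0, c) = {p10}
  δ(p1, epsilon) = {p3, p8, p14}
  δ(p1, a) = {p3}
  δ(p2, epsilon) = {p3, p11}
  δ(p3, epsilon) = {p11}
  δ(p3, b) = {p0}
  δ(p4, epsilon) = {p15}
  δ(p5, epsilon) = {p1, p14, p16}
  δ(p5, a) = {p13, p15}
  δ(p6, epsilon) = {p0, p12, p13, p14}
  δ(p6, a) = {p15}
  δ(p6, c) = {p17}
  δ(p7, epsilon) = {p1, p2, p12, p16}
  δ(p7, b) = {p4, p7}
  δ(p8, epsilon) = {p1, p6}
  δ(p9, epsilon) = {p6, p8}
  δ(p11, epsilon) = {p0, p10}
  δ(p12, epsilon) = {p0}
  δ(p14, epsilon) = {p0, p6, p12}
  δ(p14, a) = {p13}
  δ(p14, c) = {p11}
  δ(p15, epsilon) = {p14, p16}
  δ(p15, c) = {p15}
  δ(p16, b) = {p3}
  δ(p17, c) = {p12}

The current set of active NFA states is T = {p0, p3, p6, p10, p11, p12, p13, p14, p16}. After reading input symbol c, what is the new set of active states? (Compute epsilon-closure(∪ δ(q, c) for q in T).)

{p0, p6, p10, p11, p12, p13, p14, p16, p17}

p0 on c → {p10}.
p6 on c → {p17}.
p14 on c → {p11}.
No c-transition from p3, p10, p11, p12, p13, p16.
Union after reading c: {p10, p11, p17}.
Now take the epsilon-closure:
From p11 via epsilon: add p0.
From p0 via epsilon: add p6, p16.
From p6 via epsilon: add p12, p13, p14.
No new states can be added; the closed set is {p0, p6, p10, p11, p12, p13, p14, p16, p17}.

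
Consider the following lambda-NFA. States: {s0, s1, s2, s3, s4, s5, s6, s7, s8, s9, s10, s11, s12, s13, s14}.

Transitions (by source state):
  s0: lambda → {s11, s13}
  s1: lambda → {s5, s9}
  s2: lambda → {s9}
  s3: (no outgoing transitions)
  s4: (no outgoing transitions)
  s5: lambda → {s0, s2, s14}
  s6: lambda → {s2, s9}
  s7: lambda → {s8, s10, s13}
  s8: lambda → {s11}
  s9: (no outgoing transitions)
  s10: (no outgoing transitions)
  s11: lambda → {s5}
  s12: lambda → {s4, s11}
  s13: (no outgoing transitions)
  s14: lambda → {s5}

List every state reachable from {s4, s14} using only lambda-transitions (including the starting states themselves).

{s0, s2, s4, s5, s9, s11, s13, s14}

Start with {s4, s14}.
From s14 via lambda: add s5.
From s5 via lambda: add s0, s2.
From s0 via lambda: add s11, s13.
From s2 via lambda: add s9.
No new states can be added; the closed set is {s0, s2, s4, s5, s9, s11, s13, s14}.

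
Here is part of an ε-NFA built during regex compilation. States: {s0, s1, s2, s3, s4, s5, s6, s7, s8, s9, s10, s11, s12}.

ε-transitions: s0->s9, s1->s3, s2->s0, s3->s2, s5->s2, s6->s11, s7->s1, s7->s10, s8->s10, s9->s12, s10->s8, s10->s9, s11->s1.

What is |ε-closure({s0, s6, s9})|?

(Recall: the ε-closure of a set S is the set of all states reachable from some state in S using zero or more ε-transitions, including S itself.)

Start with {s0, s6, s9}.
From s6 via ε: add s11.
From s9 via ε: add s12.
From s11 via ε: add s1.
From s1 via ε: add s3.
From s3 via ε: add s2.
ε-closure = {s0, s1, s2, s3, s6, s9, s11, s12}, which has 8 states.

8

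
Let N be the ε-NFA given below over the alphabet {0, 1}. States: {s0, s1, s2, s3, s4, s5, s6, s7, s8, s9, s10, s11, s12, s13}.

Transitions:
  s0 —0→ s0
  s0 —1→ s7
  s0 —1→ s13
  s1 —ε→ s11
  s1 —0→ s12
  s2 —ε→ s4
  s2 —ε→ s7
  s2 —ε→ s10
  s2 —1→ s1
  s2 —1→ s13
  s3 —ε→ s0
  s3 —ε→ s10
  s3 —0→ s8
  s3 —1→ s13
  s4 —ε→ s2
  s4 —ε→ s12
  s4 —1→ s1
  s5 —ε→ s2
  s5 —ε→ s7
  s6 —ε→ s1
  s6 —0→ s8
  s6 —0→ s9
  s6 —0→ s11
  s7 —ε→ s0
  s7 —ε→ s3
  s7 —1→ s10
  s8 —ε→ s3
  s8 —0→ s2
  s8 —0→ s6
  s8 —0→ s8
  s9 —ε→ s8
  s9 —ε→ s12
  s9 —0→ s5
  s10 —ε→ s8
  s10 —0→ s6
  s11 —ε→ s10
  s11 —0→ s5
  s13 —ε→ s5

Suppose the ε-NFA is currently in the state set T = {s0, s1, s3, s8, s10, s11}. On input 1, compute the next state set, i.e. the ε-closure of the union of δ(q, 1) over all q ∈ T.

s0 on 1 → {s7, s13}.
s3 on 1 → {s13}.
No 1-transition from s1, s8, s10, s11.
Union after reading 1: {s7, s13}.
Now take the ε-closure:
From s7 via ε: add s0, s3.
From s13 via ε: add s5.
From s3 via ε: add s10.
From s5 via ε: add s2.
From s2 via ε: add s4.
From s10 via ε: add s8.
From s4 via ε: add s12.
No new states can be added; the closed set is {s0, s2, s3, s4, s5, s7, s8, s10, s12, s13}.

{s0, s2, s3, s4, s5, s7, s8, s10, s12, s13}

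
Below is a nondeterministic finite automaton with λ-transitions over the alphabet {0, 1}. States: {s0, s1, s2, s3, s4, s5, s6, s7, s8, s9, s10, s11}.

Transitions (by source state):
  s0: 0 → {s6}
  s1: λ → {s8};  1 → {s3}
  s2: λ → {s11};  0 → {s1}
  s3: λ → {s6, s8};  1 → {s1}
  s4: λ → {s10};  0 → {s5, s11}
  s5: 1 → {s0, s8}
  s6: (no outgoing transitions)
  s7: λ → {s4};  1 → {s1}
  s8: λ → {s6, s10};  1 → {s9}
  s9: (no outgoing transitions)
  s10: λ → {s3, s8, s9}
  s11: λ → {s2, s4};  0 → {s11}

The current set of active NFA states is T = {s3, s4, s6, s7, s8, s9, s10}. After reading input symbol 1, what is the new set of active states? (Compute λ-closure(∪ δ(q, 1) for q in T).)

{s1, s3, s6, s8, s9, s10}

s3 on 1 → {s1}.
s7 on 1 → {s1}.
s8 on 1 → {s9}.
No 1-transition from s4, s6, s9, s10.
Union after reading 1: {s1, s9}.
Now take the λ-closure:
From s1 via λ: add s8.
From s8 via λ: add s6, s10.
From s10 via λ: add s3.
No new states can be added; the closed set is {s1, s3, s6, s8, s9, s10}.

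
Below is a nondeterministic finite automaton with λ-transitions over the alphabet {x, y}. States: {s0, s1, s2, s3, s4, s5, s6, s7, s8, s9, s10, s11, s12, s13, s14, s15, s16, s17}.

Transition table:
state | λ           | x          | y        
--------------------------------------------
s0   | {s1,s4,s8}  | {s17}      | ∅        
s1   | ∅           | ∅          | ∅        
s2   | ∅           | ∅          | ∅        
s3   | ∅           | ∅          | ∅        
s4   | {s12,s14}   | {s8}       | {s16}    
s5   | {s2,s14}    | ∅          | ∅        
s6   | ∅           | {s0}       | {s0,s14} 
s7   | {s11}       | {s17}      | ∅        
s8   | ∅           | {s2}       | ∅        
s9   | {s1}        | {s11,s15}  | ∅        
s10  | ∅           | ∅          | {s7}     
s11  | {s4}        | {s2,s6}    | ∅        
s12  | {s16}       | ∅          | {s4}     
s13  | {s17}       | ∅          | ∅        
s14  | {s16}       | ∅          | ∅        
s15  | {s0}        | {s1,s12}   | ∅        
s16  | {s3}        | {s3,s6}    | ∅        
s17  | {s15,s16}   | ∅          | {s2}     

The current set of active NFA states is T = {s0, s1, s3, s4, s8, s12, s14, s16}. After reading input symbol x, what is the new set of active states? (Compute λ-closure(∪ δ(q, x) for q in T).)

{s0, s1, s2, s3, s4, s6, s8, s12, s14, s15, s16, s17}

s0 on x → {s17}.
s4 on x → {s8}.
s8 on x → {s2}.
s16 on x → {s3, s6}.
No x-transition from s1, s3, s12, s14.
Union after reading x: {s2, s3, s6, s8, s17}.
Now take the λ-closure:
From s17 via λ: add s15, s16.
From s15 via λ: add s0.
From s0 via λ: add s1, s4.
From s4 via λ: add s12, s14.
No new states can be added; the closed set is {s0, s1, s2, s3, s4, s6, s8, s12, s14, s15, s16, s17}.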